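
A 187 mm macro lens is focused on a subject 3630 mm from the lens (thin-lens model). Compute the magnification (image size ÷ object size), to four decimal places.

Thin lens: 1/f = 1/dₒ + 1/dᵢ → 1/dᵢ = 1/187 − 1/3630 = 0.0050721 mm⁻¹, so dᵢ ≈ 197.1565 mm.
Magnification m = dᵢ/dₒ = 197.1565/3630 ≈ 0.05431.

0.0543×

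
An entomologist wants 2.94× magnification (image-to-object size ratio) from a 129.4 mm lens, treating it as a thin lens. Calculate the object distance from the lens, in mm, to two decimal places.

173.41 mm

With m = dᵢ/dₒ and 1/f = 1/dₒ + 1/dᵢ, substituting dᵢ = m·dₒ gives 1/f = (1 + 1/m)/dₒ, hence dₒ = f·(1 + 1/m).
dₒ = 129.4 × (1 + 1/2.94) = 129.4 × 1.34014 ≈ 173.414 mm.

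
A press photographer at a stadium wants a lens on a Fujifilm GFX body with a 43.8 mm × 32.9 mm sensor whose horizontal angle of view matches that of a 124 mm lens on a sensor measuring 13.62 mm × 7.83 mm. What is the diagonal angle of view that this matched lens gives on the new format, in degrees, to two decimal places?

Equal horizontal AOV ⇒ f₂ = f₁ · 43.8/13.62 = 124 × 3.21586 ≈ 398.7665 mm.
Sensor diagonal = √(43.8² + 32.9²) = √3000.8500 ≈ 54.7800 mm.
Diagonal AOV on the new format = 2·arctan(54.7800 / (2 × 398.7665)) = 2·arctan(0.06869) ≈ 7.8586°.

7.86°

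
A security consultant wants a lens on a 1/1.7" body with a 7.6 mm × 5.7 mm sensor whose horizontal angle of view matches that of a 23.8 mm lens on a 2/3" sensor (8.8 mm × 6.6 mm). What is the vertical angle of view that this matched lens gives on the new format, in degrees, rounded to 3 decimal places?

Equal horizontal AOV ⇒ f₂ = f₁ · 7.6/8.8 = 23.8 × 0.86364 ≈ 20.5545 mm.
Vertical AOV on the new format = 2·arctan(5.7 / (2 × 20.5545)) = 2·arctan(0.13866) ≈ 15.7881°.

15.788°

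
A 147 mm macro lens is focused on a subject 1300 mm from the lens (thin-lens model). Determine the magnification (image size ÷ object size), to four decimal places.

0.1275×

Thin lens: 1/f = 1/dₒ + 1/dᵢ → 1/dᵢ = 1/147 − 1/1300 = 0.0060335 mm⁻¹, so dᵢ ≈ 165.7415 mm.
Magnification m = dᵢ/dₒ = 165.7415/1300 ≈ 0.12749.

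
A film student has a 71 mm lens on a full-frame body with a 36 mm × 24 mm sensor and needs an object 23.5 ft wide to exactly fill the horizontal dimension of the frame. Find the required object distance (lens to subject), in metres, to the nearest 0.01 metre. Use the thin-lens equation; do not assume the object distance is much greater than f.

W: 23.5 ft × 304.8 mm/ft = 7162.80 mm.
Magnification m = w/W = dᵢ/dₒ; combined with 1/f = 1/dₒ + 1/dᵢ this gives dₒ = f·(1 + W/w).
dₒ = 71 mm × (1 + 7162.8/36) = 71 × 199.9667 ≈ 14197.633 mm = 14.1976 m.

14.20 m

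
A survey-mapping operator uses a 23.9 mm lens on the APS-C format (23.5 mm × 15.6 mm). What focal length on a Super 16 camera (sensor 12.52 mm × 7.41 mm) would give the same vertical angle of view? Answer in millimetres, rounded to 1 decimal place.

Equal angle of view means equal height/f ratio, so f₂ = f₁ · (height₂/height₁) = 23.9 × 7.41/15.6.
f₂ = 23.9 × 0.47500 ≈ 11.352 mm.

11.4 mm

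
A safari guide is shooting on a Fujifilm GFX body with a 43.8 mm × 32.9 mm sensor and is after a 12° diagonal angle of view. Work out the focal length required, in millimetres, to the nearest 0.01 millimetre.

Sensor diagonal = √(43.8² + 32.9²) = √3000.8500 ≈ 54.7800 mm.
From α = 2·arctan(d/2f) we get f = d / (2·tan(α/2)).
With d = 54.7800 mm and α/2 = 6°, tan(α/2) ≈ 0.10510, so f ≈ 54.7800 / 0.21021 ≈ 260.5985 mm.

260.60 mm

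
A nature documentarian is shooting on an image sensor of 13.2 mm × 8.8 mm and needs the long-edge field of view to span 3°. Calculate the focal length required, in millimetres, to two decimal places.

252.04 mm

From α = 2·arctan(w/2f) we get f = w / (2·tan(α/2)).
With w = 13.2 mm and α/2 = 1.5°, tan(α/2) ≈ 0.02619, so f ≈ 13.2 / 0.05237 ≈ 252.0438 mm.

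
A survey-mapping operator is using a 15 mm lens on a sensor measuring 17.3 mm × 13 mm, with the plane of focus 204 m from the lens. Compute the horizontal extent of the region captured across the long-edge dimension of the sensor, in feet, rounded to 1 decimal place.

771.9 ft

dₒ: 204 m = 204000 mm.
Similar triangles through the lens centre give W/dₒ = w/dᵢ; with 1/f = 1/dₒ + 1/dᵢ this gives W = w·(dₒ − f)/f.
W = 17.3 mm × (204000 − 15) / 15 = 17.3 × 13599.0000 ≈ 235262.700 mm = 235262.700/304.8 ft = 771.859 ft.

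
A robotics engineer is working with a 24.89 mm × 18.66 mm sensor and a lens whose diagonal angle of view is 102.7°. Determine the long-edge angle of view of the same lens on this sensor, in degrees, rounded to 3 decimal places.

Sensor diagonal = √(24.89² + 18.66²) = √967.7077 ≈ 31.1080 mm.
From the diagonal AOV: f = 31.1080 / (2·tan(51.35°)) = 31.1080 / 2.50088 ≈ 12.4388 mm.
Long-edge AOV = 2·arctan(24.89 / (2 × 12.4388)) = 2·arctan(1.00050) ≈ 90.0284°.

90.028°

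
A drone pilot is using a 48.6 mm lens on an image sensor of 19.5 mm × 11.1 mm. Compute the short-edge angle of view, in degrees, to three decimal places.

13.030°

Angle of view α = 2·arctan(h/2f) with h = 11.1 mm and f = 48.6 mm.
h/2f = 0.11420; arctan(0.11420) ≈ 6.5148°, so α ≈ 13.0296°.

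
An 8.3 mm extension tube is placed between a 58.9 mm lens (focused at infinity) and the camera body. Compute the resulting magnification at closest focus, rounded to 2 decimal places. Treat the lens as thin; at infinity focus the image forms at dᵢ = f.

0.14×

The tube moves the image plane from f to f + e, so dᵢ = 58.9 + 8.3 = 67.2 mm. Focus is achieved when 1/f = 1/dₒ + 1/dᵢ, giving dₒ = 1/(1/f − 1/(f+e)).
Magnification m = dᵢ/dₒ = (f+e)·(1/f − 1/(f+e)) = e/f = 8.3/58.9 ≈ 0.1409.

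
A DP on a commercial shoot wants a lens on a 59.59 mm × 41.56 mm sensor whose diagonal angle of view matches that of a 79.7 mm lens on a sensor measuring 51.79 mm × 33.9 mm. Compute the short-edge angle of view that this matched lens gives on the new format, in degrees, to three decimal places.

25.048°

Sensor diagonal = √(51.79² + 33.9²) = √3831.4141 ≈ 61.8984 mm.
Sensor diagonal = √(59.59² + 41.56²) = √5278.2017 ≈ 72.6512 mm.
Equal diagonal AOV ⇒ f₂ = f₁ · 72.6512/61.8984 = 79.7 × 1.17372 ≈ 93.5453 mm.
Short-edge AOV on the new format = 2·arctan(41.56 / (2 × 93.5453)) = 2·arctan(0.22214) ≈ 25.0485°.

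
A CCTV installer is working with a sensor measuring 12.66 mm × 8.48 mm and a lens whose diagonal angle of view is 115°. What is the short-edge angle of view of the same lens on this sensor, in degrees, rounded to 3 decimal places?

82.278°

Sensor diagonal = √(12.66² + 8.48²) = √232.1860 ≈ 15.2377 mm.
From the diagonal AOV: f = 15.2377 / (2·tan(57.5°)) = 15.2377 / 3.13937 ≈ 4.8537 mm.
Short-edge AOV = 2·arctan(8.48 / (2 × 4.8537)) = 2·arctan(0.87356) ≈ 82.2780°.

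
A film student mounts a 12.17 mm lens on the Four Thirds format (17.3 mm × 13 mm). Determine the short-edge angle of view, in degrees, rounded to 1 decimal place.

Angle of view α = 2·arctan(h/2f) with h = 13 mm and f = 12.17 mm.
h/2f = 0.53410; arctan(0.53410) ≈ 28.1067°, so α ≈ 56.2134°.

56.2°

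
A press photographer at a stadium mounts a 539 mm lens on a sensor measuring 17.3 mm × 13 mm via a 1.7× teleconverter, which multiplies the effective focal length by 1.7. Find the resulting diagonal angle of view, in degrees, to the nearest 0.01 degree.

1.35°

Effective focal length f = 539 × 1.7 = 916.3 mm.
Sensor diagonal = √(17.3² + 13²) = √468.2900 ≈ 21.6400 mm.
α = 2·arctan(21.640 / (2 × 916.3)) = 2·arctan(0.01181) ≈ 1.3531°.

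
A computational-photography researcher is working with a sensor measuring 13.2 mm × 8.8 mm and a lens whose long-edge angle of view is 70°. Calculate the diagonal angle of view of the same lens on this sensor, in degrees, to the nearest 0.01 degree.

80.16°

From the long-edge AOV: f = 13.2 / (2·tan(35°)) = 13.2 / 1.40042 ≈ 9.4258 mm.
Sensor diagonal = √(13.2² + 8.8²) = √251.6800 ≈ 15.8644 mm.
Diagonal AOV = 2·arctan(15.8644 / (2 × 9.4258)) = 2·arctan(0.84154) ≈ 80.1642°.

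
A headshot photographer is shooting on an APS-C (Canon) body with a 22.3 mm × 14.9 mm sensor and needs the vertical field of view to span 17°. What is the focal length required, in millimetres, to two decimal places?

From α = 2·arctan(h/2f) we get f = h / (2·tan(α/2)).
With h = 14.9 mm and α/2 = 8.5°, tan(α/2) ≈ 0.14945, so f ≈ 14.9 / 0.29890 ≈ 49.8491 mm.

49.85 mm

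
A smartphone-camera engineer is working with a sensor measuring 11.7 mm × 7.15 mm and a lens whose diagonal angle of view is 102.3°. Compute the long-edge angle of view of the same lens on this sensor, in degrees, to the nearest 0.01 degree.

93.30°

Sensor diagonal = √(11.7² + 7.15²) = √188.0125 ≈ 13.7118 mm.
From the diagonal AOV: f = 13.7118 / (2·tan(51.15°)) = 13.7118 / 2.48306 ≈ 5.5221 mm.
Long-edge AOV = 2·arctan(11.7 / (2 × 5.5221)) = 2·arctan(1.05937) ≈ 93.3029°.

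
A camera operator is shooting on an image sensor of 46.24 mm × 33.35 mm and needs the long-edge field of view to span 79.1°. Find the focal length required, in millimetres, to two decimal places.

From α = 2·arctan(w/2f) we get f = w / (2·tan(α/2)).
With w = 46.24 mm and α/2 = 39.55°, tan(α/2) ≈ 0.82580, so f ≈ 46.24 / 1.65161 ≈ 27.9970 mm.

28.00 mm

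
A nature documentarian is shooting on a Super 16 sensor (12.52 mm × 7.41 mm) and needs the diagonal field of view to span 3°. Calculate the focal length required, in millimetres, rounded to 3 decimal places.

Sensor diagonal = √(12.52² + 7.41²) = √211.6585 ≈ 14.5485 mm.
From α = 2·arctan(d/2f) we get f = d / (2·tan(α/2)).
With d = 14.5485 mm and α/2 = 1.5°, tan(α/2) ≈ 0.02619, so f ≈ 14.5485 / 0.05237 ≈ 277.7922 mm.

277.792 mm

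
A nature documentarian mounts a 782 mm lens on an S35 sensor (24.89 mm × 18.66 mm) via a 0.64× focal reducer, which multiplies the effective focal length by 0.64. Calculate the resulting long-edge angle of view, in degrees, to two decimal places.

Effective focal length f = 782 × 0.64 = 500.48 mm.
α = 2·arctan(24.89 / (2 × 500.48)) = 2·arctan(0.02487) ≈ 2.8489°.

2.85°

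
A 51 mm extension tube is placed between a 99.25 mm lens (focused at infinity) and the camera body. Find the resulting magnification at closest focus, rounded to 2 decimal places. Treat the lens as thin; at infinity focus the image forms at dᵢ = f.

The tube moves the image plane from f to f + e, so dᵢ = 99.25 + 51 = 150.25 mm. Focus is achieved when 1/f = 1/dₒ + 1/dᵢ, giving dₒ = 1/(1/f − 1/(f+e)).
Magnification m = dᵢ/dₒ = (f+e)·(1/f − 1/(f+e)) = e/f = 51/99.25 ≈ 0.5139.

0.51×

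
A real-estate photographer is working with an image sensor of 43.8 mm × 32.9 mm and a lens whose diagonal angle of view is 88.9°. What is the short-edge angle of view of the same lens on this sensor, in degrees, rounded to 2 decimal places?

Sensor diagonal = √(43.8² + 32.9²) = √3000.8500 ≈ 54.7800 mm.
From the diagonal AOV: f = 54.7800 / (2·tan(44.45°)) = 54.7800 / 1.96197 ≈ 27.9210 mm.
Short-edge AOV = 2·arctan(32.9 / (2 × 27.9210)) = 2·arctan(0.58916) ≈ 61.0100°.

61.01°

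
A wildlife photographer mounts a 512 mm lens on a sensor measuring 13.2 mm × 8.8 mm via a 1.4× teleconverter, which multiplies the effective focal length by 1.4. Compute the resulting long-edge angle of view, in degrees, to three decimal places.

1.055°

Effective focal length f = 512 × 1.4 = 716.8 mm.
α = 2·arctan(13.2 / (2 × 716.8)) = 2·arctan(0.00921) ≈ 1.0551°.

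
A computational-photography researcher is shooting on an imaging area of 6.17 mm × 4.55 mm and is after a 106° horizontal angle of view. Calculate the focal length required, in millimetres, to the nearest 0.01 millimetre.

2.32 mm

From α = 2·arctan(w/2f) we get f = w / (2·tan(α/2)).
With w = 6.17 mm and α/2 = 53°, tan(α/2) ≈ 1.32704, so f ≈ 6.17 / 2.65409 ≈ 2.3247 mm.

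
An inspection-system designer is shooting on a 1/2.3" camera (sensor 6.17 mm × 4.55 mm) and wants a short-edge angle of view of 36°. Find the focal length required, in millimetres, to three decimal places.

7.002 mm

From α = 2·arctan(h/2f) we get f = h / (2·tan(α/2)).
With h = 4.55 mm and α/2 = 18°, tan(α/2) ≈ 0.32492, so f ≈ 4.55 / 0.64984 ≈ 7.0017 mm.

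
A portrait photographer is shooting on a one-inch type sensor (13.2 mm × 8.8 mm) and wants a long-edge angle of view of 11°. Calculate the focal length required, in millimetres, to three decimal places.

From α = 2·arctan(w/2f) we get f = w / (2·tan(α/2)).
With w = 13.2 mm and α/2 = 5.5°, tan(α/2) ≈ 0.09629, so f ≈ 13.2 / 0.19258 ≈ 68.5436 mm.

68.544 mm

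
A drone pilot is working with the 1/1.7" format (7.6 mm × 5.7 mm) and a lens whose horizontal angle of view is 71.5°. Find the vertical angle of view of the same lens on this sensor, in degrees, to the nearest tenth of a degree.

From the horizontal AOV: f = 7.6 / (2·tan(35.75°)) = 7.6 / 1.43979 ≈ 5.2785 mm.
Vertical AOV = 2·arctan(5.7 / (2 × 5.2785)) = 2·arctan(0.53992) ≈ 56.7312°.

56.7°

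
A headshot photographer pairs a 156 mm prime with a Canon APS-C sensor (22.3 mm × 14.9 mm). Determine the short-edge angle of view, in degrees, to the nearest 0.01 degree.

Angle of view α = 2·arctan(h/2f) with h = 14.9 mm and f = 156 mm.
h/2f = 0.04776; arctan(0.04776) ≈ 2.7342°, so α ≈ 5.4683°.

5.47°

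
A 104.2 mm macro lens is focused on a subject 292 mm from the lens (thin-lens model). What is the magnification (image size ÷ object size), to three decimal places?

Thin lens: 1/f = 1/dₒ + 1/dᵢ → 1/dᵢ = 1/104.2 − 1/292 = 0.0061723 mm⁻¹, so dᵢ ≈ 162.0149 mm.
Magnification m = dᵢ/dₒ = 162.0149/292 ≈ 0.55485.

0.555×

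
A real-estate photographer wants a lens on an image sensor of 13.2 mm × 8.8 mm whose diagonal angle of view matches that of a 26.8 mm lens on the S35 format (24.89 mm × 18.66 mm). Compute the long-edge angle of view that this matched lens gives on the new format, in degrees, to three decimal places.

Sensor diagonal = √(24.89² + 18.66²) = √967.7077 ≈ 31.1080 mm.
Sensor diagonal = √(13.2² + 8.8²) = √251.6800 ≈ 15.8644 mm.
Equal diagonal AOV ⇒ f₂ = f₁ · 15.8644/31.1080 = 26.8 × 0.50998 ≈ 13.6674 mm.
Long-edge AOV on the new format = 2·arctan(13.2 / (2 × 13.6674)) = 2·arctan(0.48290) ≈ 51.5518°.

51.552°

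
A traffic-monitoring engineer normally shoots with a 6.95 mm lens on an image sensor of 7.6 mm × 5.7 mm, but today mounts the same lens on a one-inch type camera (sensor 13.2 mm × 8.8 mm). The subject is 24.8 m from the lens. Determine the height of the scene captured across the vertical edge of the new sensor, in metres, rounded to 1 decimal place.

The focal length stays 6.95 mm; the relevant sensor dimension is now h = 8.8 mm. Object distance dₒ = 24.8 m = 24800 mm.
Thin-lens field height W = h·(dₒ − f)/f = 8.8 × (24800 − 6.95)/6.95 ≈ 31392.639 mm = 31.3926 m.

31.4 m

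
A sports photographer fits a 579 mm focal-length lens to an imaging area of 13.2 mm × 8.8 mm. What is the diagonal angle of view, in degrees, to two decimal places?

Sensor diagonal = √(13.2² + 8.8²) = √251.6800 ≈ 15.8644 mm.
Angle of view α = 2·arctan(d/2f) with d = 15.8644 mm and f = 579 mm.
d/2f = 0.01370; arctan(0.01370) ≈ 0.7849°, so α ≈ 1.5698°.

1.57°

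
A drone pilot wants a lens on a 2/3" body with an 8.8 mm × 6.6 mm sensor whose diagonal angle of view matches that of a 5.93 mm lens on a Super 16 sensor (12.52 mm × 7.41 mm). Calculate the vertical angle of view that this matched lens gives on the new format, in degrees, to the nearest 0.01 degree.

72.71°

Sensor diagonal = √(12.52² + 7.41²) = √211.6585 ≈ 14.5485 mm.
Sensor diagonal = √(8.8² + 6.6²) = √121.0000 ≈ 11.0000 mm.
Equal diagonal AOV ⇒ f₂ = f₁ · 11.0000/14.5485 = 5.93 × 0.75609 ≈ 4.4836 mm.
Vertical AOV on the new format = 2·arctan(6.6 / (2 × 4.4836)) = 2·arctan(0.73601) ≈ 72.7070°.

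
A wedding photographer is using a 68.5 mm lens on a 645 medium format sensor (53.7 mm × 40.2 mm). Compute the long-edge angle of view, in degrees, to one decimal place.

42.8°

Angle of view α = 2·arctan(w/2f) with w = 53.7 mm and f = 68.5 mm.
w/2f = 0.39197; arctan(0.39197) ≈ 21.4037°, so α ≈ 42.8075°.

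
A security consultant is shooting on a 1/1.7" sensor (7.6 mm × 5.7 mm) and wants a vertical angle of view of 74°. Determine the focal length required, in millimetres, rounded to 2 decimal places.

From α = 2·arctan(h/2f) we get f = h / (2·tan(α/2)).
With h = 5.7 mm and α/2 = 37°, tan(α/2) ≈ 0.75355, so f ≈ 5.7 / 1.50711 ≈ 3.7821 mm.

3.78 mm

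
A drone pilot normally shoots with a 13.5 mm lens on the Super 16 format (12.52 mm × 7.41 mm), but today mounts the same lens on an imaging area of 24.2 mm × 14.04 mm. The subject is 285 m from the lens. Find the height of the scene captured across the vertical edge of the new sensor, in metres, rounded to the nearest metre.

The focal length stays 13.5 mm; the relevant sensor dimension is now h = 14.04 mm. Object distance dₒ = 285 m = 285000 mm.
Thin-lens field height W = h·(dₒ − f)/f = 14.04 × (285000 − 13.5)/13.5 ≈ 296385.960 mm = 296.386 m.

296 m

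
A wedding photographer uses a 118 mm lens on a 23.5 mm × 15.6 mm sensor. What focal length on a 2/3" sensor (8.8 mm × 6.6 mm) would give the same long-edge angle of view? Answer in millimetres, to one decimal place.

44.2 mm

Equal angle of view means equal width/f ratio, so f₂ = f₁ · (width₂/width₁) = 118 × 8.8/23.5.
f₂ = 118 × 0.37447 ≈ 44.187 mm.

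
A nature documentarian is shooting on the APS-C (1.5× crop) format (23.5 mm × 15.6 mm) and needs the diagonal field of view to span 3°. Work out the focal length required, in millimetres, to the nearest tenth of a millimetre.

538.6 mm

Sensor diagonal = √(23.5² + 15.6²) = √795.6100 ≈ 28.2066 mm.
From α = 2·arctan(d/2f) we get f = d / (2·tan(α/2)).
With d = 28.2066 mm and α/2 = 1.5°, tan(α/2) ≈ 0.02619, so f ≈ 28.2066 / 0.05237 ≈ 538.5825 mm.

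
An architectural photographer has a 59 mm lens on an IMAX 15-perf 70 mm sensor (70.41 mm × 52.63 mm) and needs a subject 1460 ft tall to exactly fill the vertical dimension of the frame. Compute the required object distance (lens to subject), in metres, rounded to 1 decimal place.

W: 1460 ft × 304.8 mm/ft = 445007.99 mm.
Magnification m = h/W = dᵢ/dₒ; combined with 1/f = 1/dₒ + 1/dᵢ this gives dₒ = f·(1 + W/h).
dₒ = 59 mm × (1 + 445008/52.63) = 59 × 8456.4054 ≈ 498927.918 mm = 498.928 m.

498.9 m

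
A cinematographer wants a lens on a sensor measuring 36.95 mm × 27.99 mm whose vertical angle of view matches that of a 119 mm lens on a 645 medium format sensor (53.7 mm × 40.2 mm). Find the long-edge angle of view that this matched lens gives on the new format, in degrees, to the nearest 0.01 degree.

25.14°

Equal vertical AOV ⇒ f₂ = f₁ · 27.99/40.2 = 119 × 0.69627 ≈ 82.8560 mm.
Long-edge AOV on the new format = 2·arctan(36.95 / (2 × 82.8560)) = 2·arctan(0.22298) ≈ 25.1401°.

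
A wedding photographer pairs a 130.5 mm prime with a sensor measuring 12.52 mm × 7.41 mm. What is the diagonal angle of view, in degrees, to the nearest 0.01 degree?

Sensor diagonal = √(12.52² + 7.41²) = √211.6585 ≈ 14.5485 mm.
Angle of view α = 2·arctan(d/2f) with d = 14.5485 mm and f = 130.5 mm.
d/2f = 0.05574; arctan(0.05574) ≈ 3.1904°, so α ≈ 6.3809°.

6.38°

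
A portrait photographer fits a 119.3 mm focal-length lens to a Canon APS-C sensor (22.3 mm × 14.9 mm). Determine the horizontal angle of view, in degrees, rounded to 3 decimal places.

Angle of view α = 2·arctan(w/2f) with w = 22.3 mm and f = 119.3 mm.
w/2f = 0.09346; arctan(0.09346) ≈ 5.3395°, so α ≈ 10.6789°.

10.679°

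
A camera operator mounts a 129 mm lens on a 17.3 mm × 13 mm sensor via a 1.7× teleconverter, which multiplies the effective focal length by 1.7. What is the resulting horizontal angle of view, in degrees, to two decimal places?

Effective focal length f = 129 × 1.7 = 219.3 mm.
α = 2·arctan(17.3 / (2 × 219.3)) = 2·arctan(0.03944) ≈ 4.5176°.

4.52°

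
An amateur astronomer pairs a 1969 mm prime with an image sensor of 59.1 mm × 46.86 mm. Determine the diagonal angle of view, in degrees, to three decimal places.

2.194°

Sensor diagonal = √(59.1² + 46.86²) = √5688.6696 ≈ 75.4233 mm.
Angle of view α = 2·arctan(d/2f) with d = 75.4233 mm and f = 1969 mm.
d/2f = 0.01915; arctan(0.01915) ≈ 1.0972°, so α ≈ 2.1945°.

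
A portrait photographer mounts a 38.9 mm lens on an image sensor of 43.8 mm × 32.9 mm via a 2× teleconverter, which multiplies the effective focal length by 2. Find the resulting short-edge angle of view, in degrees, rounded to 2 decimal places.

23.88°

Effective focal length f = 38.9 × 2 = 77.8 mm.
α = 2·arctan(32.9 / (2 × 77.8)) = 2·arctan(0.21144) ≈ 23.8775°.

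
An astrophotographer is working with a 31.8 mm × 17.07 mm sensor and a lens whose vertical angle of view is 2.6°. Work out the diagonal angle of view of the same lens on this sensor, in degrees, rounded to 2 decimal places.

5.49°

From the vertical AOV: f = 17.07 / (2·tan(1.3°)) = 17.07 / 0.04539 ≈ 376.1043 mm.
Sensor diagonal = √(31.8² + 17.07²) = √1302.6249 ≈ 36.0919 mm.
Diagonal AOV = 2·arctan(36.0919 / (2 × 376.1043)) = 2·arctan(0.04798) ≈ 5.4940°.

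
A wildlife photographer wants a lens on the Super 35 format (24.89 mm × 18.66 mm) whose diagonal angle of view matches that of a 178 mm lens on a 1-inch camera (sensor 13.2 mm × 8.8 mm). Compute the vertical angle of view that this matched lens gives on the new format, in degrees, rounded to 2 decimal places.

3.06°

Sensor diagonal = √(13.2² + 8.8²) = √251.6800 ≈ 15.8644 mm.
Sensor diagonal = √(24.89² + 18.66²) = √967.7077 ≈ 31.1080 mm.
Equal diagonal AOV ⇒ f₂ = f₁ · 31.1080/15.8644 = 178 × 1.96087 ≈ 349.0340 mm.
Vertical AOV on the new format = 2·arctan(18.66 / (2 × 349.0340)) = 2·arctan(0.02673) ≈ 3.0624°.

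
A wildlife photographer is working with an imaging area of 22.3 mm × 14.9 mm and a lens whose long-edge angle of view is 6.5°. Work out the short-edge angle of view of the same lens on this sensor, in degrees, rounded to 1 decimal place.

4.3°

From the long-edge AOV: f = 22.3 / (2·tan(3.25°)) = 22.3 / 0.11357 ≈ 196.3577 mm.
Short-edge AOV = 2·arctan(14.9 / (2 × 196.3577)) = 2·arctan(0.03794) ≈ 4.3456°.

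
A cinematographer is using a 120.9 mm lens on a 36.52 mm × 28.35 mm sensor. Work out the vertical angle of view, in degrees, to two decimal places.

Angle of view α = 2·arctan(h/2f) with h = 28.35 mm and f = 120.9 mm.
h/2f = 0.11725; arctan(0.11725) ≈ 6.6872°, so α ≈ 13.3743°.

13.37°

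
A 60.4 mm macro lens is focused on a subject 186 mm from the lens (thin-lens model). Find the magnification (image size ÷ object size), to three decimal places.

Thin lens: 1/f = 1/dₒ + 1/dᵢ → 1/dᵢ = 1/60.4 − 1/186 = 0.0111799 mm⁻¹, so dᵢ ≈ 89.4459 mm.
Magnification m = dᵢ/dₒ = 89.4459/186 ≈ 0.48089.

0.481×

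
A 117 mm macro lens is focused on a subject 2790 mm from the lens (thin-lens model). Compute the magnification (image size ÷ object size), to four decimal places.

Thin lens: 1/f = 1/dₒ + 1/dᵢ → 1/dᵢ = 1/117 − 1/2790 = 0.0081886 mm⁻¹, so dᵢ ≈ 122.1212 mm.
Magnification m = dᵢ/dₒ = 122.1212/2790 ≈ 0.04377.

0.0438×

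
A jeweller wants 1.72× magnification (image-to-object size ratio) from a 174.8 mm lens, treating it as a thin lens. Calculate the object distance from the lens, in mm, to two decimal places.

276.43 mm

With m = dᵢ/dₒ and 1/f = 1/dₒ + 1/dᵢ, substituting dᵢ = m·dₒ gives 1/f = (1 + 1/m)/dₒ, hence dₒ = f·(1 + 1/m).
dₒ = 174.8 × (1 + 1/1.72) = 174.8 × 1.58140 ≈ 276.428 mm.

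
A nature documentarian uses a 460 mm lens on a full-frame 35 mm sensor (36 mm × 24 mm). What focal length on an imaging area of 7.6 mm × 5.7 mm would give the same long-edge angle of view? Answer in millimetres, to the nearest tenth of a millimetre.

Equal angle of view means equal width/f ratio, so f₂ = f₁ · (width₂/width₁) = 460 × 7.6/36.
f₂ = 460 × 0.21111 ≈ 97.111 mm.

97.1 mm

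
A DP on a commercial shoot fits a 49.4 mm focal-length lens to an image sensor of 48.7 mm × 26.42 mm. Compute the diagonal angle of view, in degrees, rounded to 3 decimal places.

Sensor diagonal = √(48.7² + 26.42²) = √3069.7064 ≈ 55.4049 mm.
Angle of view α = 2·arctan(d/2f) with d = 55.4049 mm and f = 49.4 mm.
d/2f = 0.56078; arctan(0.56078) ≈ 29.2828°, so α ≈ 58.5656°.

58.566°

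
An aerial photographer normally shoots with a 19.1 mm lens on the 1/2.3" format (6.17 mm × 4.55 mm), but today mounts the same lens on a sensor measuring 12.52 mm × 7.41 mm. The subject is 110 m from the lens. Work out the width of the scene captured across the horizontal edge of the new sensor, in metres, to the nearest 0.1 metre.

72.1 m

The focal length stays 19.1 mm; the relevant sensor dimension is now w = 12.52 mm. Object distance dₒ = 110 m = 110000 mm.
Thin-lens field width W = w·(dₒ − f)/f = 12.52 × (110000 − 19.1)/19.1 ≈ 72092.192 mm = 72.0922 m.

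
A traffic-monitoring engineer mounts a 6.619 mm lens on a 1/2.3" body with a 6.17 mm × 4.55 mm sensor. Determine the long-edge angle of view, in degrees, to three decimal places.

Angle of view α = 2·arctan(w/2f) with w = 6.17 mm and f = 6.619 mm.
w/2f = 0.46608; arctan(0.46608) ≈ 24.9894°, so α ≈ 49.9788°.

49.979°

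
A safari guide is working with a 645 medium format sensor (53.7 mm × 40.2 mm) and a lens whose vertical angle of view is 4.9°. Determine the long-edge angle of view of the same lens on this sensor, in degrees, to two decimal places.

From the vertical AOV: f = 40.2 / (2·tan(2.45°)) = 40.2 / 0.08557 ≈ 469.7727 mm.
Long-edge AOV = 2·arctan(53.7 / (2 × 469.7727)) = 2·arctan(0.05716) ≈ 6.5424°.

6.54°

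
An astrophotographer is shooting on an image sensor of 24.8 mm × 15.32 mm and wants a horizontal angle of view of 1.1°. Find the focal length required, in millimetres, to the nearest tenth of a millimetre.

1291.7 mm

From α = 2·arctan(w/2f) we get f = w / (2·tan(α/2)).
With w = 24.8 mm and α/2 = 0.55°, tan(α/2) ≈ 0.00960, so f ≈ 24.8 / 0.01920 ≈ 1291.7197 mm.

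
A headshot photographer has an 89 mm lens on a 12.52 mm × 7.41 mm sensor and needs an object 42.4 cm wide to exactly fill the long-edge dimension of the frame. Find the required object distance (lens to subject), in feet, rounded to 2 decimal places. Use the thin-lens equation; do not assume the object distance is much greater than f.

W: 42.4 cm = 424 mm.
Magnification m = w/W = dᵢ/dₒ; combined with 1/f = 1/dₒ + 1/dᵢ this gives dₒ = f·(1 + W/w).
dₒ = 89 mm × (1 + 424/12.52) = 89 × 34.8658 ≈ 3103.058 mm = 3103.058/304.8 ft = 10.1806 ft.

10.18 ft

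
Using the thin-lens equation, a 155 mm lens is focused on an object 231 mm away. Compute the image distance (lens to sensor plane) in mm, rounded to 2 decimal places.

471.12 mm

1/dᵢ = 1/f − 1/dₒ = 1/155 − 1/231 = 0.0021226 mm⁻¹.
dᵢ = 1/0.0021226 ≈ 471.1184 mm.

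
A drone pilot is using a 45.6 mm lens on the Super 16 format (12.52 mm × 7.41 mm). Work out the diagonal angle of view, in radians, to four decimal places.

0.3164 rad

Sensor diagonal = √(12.52² + 7.41²) = √211.6585 ≈ 14.5485 mm.
Angle of view α = 2·arctan(d/2f) with d = 14.5485 mm and f = 45.6 mm.
d/2f = 0.15952; arctan(0.15952) ≈ 0.1582 rad, so α ≈ 0.3164 rad.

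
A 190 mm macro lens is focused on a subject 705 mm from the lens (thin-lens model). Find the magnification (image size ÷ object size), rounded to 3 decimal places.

Thin lens: 1/f = 1/dₒ + 1/dᵢ → 1/dᵢ = 1/190 − 1/705 = 0.0038447 mm⁻¹, so dᵢ ≈ 260.0971 mm.
Magnification m = dᵢ/dₒ = 260.0971/705 ≈ 0.36893.

0.369×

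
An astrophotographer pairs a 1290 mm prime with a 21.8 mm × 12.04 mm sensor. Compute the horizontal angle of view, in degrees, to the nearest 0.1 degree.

1.0°

Angle of view α = 2·arctan(w/2f) with w = 21.8 mm and f = 1290 mm.
w/2f = 0.00845; arctan(0.00845) ≈ 0.4841°, so α ≈ 0.9682°.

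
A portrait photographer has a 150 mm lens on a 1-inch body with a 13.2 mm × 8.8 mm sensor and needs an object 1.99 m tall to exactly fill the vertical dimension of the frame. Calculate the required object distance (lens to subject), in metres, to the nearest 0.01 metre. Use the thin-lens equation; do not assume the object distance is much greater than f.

W: 1.99 m = 1990 mm.
Magnification m = h/W = dᵢ/dₒ; combined with 1/f = 1/dₒ + 1/dᵢ this gives dₒ = f·(1 + W/h).
dₒ = 150 mm × (1 + 1990/8.8) = 150 × 227.1364 ≈ 34070.455 mm = 34.0705 m.

34.07 m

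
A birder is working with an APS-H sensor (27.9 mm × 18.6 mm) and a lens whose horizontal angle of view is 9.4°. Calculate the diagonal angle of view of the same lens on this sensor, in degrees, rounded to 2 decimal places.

11.29°

From the horizontal AOV: f = 27.9 / (2·tan(4.7°)) = 27.9 / 0.16443 ≈ 169.6771 mm.
Sensor diagonal = √(27.9² + 18.6²) = √1124.3700 ≈ 33.5316 mm.
Diagonal AOV = 2·arctan(33.5316 / (2 × 169.6771)) = 2·arctan(0.09881) ≈ 11.2862°.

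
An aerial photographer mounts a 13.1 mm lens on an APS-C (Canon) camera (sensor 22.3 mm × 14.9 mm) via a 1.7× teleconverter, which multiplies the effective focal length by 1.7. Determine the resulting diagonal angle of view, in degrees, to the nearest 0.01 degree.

Effective focal length f = 13.1 × 1.7 = 22.27 mm.
Sensor diagonal = √(22.3² + 14.9²) = √719.3000 ≈ 26.8198 mm.
α = 2·arctan(26.820 / (2 × 22.27)) = 2·arctan(0.60215) ≈ 62.1085°.

62.11°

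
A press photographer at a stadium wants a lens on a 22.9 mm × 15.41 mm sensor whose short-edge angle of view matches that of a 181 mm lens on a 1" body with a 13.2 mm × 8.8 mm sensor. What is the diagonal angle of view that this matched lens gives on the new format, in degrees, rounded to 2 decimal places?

4.99°

Equal short-edge AOV ⇒ f₂ = f₁ · 15.41/8.8 = 181 × 1.75114 ≈ 316.9557 mm.
Sensor diagonal = √(22.9² + 15.41²) = √761.8781 ≈ 27.6021 mm.
Diagonal AOV on the new format = 2·arctan(27.6021 / (2 × 316.9557)) = 2·arctan(0.04354) ≈ 4.9865°.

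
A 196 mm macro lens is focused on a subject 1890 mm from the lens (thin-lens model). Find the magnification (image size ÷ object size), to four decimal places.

Thin lens: 1/f = 1/dₒ + 1/dᵢ → 1/dᵢ = 1/196 − 1/1890 = 0.0045729 mm⁻¹, so dᵢ ≈ 218.6777 mm.
Magnification m = dᵢ/dₒ = 218.6777/1890 ≈ 0.11570.

0.1157×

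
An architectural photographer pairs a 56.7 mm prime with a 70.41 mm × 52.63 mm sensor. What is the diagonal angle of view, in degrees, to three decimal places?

75.565°

Sensor diagonal = √(70.41² + 52.63²) = √7727.4850 ≈ 87.9061 mm.
Angle of view α = 2·arctan(d/2f) with d = 87.9061 mm and f = 56.7 mm.
d/2f = 0.77519; arctan(0.77519) ≈ 37.7823°, so α ≈ 75.5647°.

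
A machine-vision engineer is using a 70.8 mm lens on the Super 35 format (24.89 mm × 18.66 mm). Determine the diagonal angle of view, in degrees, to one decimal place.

24.8°

Sensor diagonal = √(24.89² + 18.66²) = √967.7077 ≈ 31.1080 mm.
Angle of view α = 2·arctan(d/2f) with d = 31.1080 mm and f = 70.8 mm.
d/2f = 0.21969; arctan(0.21969) ≈ 12.3904°, so α ≈ 24.7809°.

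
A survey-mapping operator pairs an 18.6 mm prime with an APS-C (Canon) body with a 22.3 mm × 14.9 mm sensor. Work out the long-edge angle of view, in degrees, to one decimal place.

61.9°

Angle of view α = 2·arctan(w/2f) with w = 22.3 mm and f = 18.6 mm.
w/2f = 0.59946; arctan(0.59946) ≈ 30.9411°, so α ≈ 61.8822°.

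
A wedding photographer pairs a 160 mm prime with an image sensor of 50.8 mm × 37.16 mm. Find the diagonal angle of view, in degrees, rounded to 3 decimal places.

22.255°

Sensor diagonal = √(50.8² + 37.16²) = √3961.5056 ≈ 62.9405 mm.
Angle of view α = 2·arctan(d/2f) with d = 62.9405 mm and f = 160 mm.
d/2f = 0.19669; arctan(0.19669) ≈ 11.1274°, so α ≈ 22.2548°.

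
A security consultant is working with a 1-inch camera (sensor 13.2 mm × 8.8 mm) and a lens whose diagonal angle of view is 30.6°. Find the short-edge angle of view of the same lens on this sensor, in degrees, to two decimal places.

17.26°

Sensor diagonal = √(13.2² + 8.8²) = √251.6800 ≈ 15.8644 mm.
From the diagonal AOV: f = 15.8644 / (2·tan(15.3°)) = 15.8644 / 0.54714 ≈ 28.9953 mm.
Short-edge AOV = 2·arctan(8.8 / (2 × 28.9953)) = 2·arctan(0.15175) ≈ 17.2575°.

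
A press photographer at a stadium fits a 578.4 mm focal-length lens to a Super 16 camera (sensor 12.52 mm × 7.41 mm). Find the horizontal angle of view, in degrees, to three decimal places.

1.240°

Angle of view α = 2·arctan(w/2f) with w = 12.52 mm and f = 578.4 mm.
w/2f = 0.01082; arctan(0.01082) ≈ 0.6201°, so α ≈ 1.2402°.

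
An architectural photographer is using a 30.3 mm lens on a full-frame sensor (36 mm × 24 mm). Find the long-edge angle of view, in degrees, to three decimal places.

Angle of view α = 2·arctan(w/2f) with w = 36 mm and f = 30.3 mm.
w/2f = 0.59406; arctan(0.59406) ≈ 30.7128°, so α ≈ 61.4257°.

61.426°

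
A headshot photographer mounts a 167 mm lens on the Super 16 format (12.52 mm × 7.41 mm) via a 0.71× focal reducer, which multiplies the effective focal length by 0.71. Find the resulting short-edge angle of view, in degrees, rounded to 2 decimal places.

3.58°

Effective focal length f = 167 × 0.71 = 118.57 mm.
α = 2·arctan(7.41 / (2 × 118.57)) = 2·arctan(0.03125) ≈ 3.5795°.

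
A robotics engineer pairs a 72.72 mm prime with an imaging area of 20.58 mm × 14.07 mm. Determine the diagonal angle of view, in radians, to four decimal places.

0.3395 rad

Sensor diagonal = √(20.58² + 14.07²) = √621.5013 ≈ 24.9299 mm.
Angle of view α = 2·arctan(d/2f) with d = 24.9299 mm and f = 72.72 mm.
d/2f = 0.17141; arctan(0.17141) ≈ 0.1698 rad, so α ≈ 0.3395 rad.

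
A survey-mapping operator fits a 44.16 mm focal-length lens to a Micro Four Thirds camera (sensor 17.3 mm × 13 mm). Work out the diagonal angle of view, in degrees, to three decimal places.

27.535°

Sensor diagonal = √(17.3² + 13²) = √468.2900 ≈ 21.6400 mm.
Angle of view α = 2·arctan(d/2f) with d = 21.6400 mm and f = 44.16 mm.
d/2f = 0.24502; arctan(0.24502) ≈ 13.7673°, so α ≈ 27.5346°.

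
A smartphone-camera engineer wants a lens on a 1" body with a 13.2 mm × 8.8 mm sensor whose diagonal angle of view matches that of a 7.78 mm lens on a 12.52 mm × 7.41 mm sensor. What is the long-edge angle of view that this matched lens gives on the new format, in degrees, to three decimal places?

75.763°

Sensor diagonal = √(12.52² + 7.41²) = √211.6585 ≈ 14.5485 mm.
Sensor diagonal = √(13.2² + 8.8²) = √251.6800 ≈ 15.8644 mm.
Equal diagonal AOV ⇒ f₂ = f₁ · 15.8644/14.5485 = 7.78 × 1.09045 ≈ 8.4837 mm.
Long-edge AOV on the new format = 2·arctan(13.2 / (2 × 8.4837)) = 2·arctan(0.77796) ≈ 75.7631°.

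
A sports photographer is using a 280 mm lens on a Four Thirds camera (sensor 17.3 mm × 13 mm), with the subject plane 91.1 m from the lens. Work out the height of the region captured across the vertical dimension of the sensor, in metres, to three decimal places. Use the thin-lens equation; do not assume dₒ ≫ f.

4.217 m

dₒ: 91.1 m = 91100 mm.
Similar triangles through the lens centre give W/dₒ = h/dᵢ; with 1/f = 1/dₒ + 1/dᵢ this gives W = h·(dₒ − f)/f.
W = 13 mm × (91100 − 280) / 280 = 13 × 324.3571 ≈ 4216.643 mm = 4.21664 m.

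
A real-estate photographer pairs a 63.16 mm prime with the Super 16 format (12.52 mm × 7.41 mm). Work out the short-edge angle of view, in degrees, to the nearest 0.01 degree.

Angle of view α = 2·arctan(h/2f) with h = 7.41 mm and f = 63.16 mm.
h/2f = 0.05866; arctan(0.05866) ≈ 3.3572°, so α ≈ 6.7143°.

6.71°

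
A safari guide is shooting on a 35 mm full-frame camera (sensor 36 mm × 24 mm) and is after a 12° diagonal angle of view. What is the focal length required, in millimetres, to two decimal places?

205.83 mm

Sensor diagonal = √(36² + 24²) = √1872.0000 ≈ 43.2666 mm.
From α = 2·arctan(d/2f) we get f = d / (2·tan(α/2)).
With d = 43.2666 mm and α/2 = 6°, tan(α/2) ≈ 0.10510, so f ≈ 43.2666 / 0.21021 ≈ 205.8272 mm.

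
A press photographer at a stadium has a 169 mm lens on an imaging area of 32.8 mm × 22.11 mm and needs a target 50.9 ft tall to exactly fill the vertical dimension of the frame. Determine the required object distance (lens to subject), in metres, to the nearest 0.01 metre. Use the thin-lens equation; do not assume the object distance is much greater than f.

118.75 m

W: 50.9 ft × 304.8 mm/ft = 15514.32 mm.
Magnification m = h/W = dᵢ/dₒ; combined with 1/f = 1/dₒ + 1/dᵢ this gives dₒ = f·(1 + W/h).
dₒ = 169 mm × (1 + 15514.3/22.11) = 169 × 702.6879 ≈ 118754.255 mm = 118.754 m.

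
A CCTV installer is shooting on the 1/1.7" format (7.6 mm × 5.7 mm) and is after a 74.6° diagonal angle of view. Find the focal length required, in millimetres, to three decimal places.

Sensor diagonal = √(7.6² + 5.7²) = √90.2500 ≈ 9.5000 mm.
From α = 2·arctan(d/2f) we get f = d / (2·tan(α/2)).
With d = 9.5000 mm and α/2 = 37.3°, tan(α/2) ≈ 0.76180, so f ≈ 9.5000 / 1.52359 ≈ 6.2353 mm.

6.235 mm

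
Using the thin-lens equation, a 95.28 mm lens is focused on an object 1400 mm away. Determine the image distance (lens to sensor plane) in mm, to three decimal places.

1/dᵢ = 1/f − 1/dₒ = 1/95.28 − 1/1400 = 0.0097811 mm⁻¹.
dᵢ = 1/0.0097811 ≈ 102.2380 mm.

102.238 mm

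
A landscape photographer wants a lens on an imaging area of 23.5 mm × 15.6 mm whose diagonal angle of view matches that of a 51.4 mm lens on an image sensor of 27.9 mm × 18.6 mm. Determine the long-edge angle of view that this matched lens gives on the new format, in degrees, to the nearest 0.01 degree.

Sensor diagonal = √(27.9² + 18.6²) = √1124.3700 ≈ 33.5316 mm.
Sensor diagonal = √(23.5² + 15.6²) = √795.6100 ≈ 28.2066 mm.
Equal diagonal AOV ⇒ f₂ = f₁ · 28.2066/33.5316 = 51.4 × 0.84119 ≈ 43.2373 mm.
Long-edge AOV on the new format = 2·arctan(23.5 / (2 × 43.2373)) = 2·arctan(0.27176) ≈ 30.4066°.

30.41°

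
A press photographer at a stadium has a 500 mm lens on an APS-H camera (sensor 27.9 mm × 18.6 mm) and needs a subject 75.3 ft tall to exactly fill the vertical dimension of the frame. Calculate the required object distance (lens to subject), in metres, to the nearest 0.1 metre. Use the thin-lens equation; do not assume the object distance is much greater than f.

617.5 m

W: 75.3 ft × 304.8 mm/ft = 22951.44 mm.
Magnification m = h/W = dᵢ/dₒ; combined with 1/f = 1/dₒ + 1/dᵢ this gives dₒ = f·(1 + W/h).
dₒ = 500 mm × (1 + 22951.4/18.6) = 500 × 1234.9483 ≈ 617474.174 mm = 617.474 m.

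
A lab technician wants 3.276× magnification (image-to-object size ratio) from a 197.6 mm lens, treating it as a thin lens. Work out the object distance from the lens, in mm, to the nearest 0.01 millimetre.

With m = dᵢ/dₒ and 1/f = 1/dₒ + 1/dᵢ, substituting dᵢ = m·dₒ gives 1/f = (1 + 1/m)/dₒ, hence dₒ = f·(1 + 1/m).
dₒ = 197.6 × (1 + 1/3.276) = 197.6 × 1.30525 ≈ 257.917 mm.

257.92 mm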